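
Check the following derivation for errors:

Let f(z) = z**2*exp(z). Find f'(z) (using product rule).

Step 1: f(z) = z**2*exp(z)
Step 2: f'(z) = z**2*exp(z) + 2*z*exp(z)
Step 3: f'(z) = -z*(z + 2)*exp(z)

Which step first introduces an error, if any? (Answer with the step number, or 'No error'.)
Step 3

Step 3 is incorrect due to a sign flip.
The step shows: -z*(z + 2)*exp(z)
The correct value should be: z*(z + 2)*exp(z)

Explanation: The sign of the whole expression was flipped: the term z*(z + 2)*exp(z) was incorrectly written as -z*(z + 2)*exp(z)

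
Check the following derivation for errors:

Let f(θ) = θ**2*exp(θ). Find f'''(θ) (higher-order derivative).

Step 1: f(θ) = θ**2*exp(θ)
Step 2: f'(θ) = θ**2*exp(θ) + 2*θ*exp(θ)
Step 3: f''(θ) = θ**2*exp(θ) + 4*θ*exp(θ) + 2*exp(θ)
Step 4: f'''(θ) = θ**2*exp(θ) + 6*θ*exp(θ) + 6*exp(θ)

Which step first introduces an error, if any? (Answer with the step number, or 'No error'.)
No error

All steps in this derivation are correct.
The final answer f'''(θ) = θ**2*exp(θ) + 6*θ*exp(θ) + 6*exp(θ) is valid.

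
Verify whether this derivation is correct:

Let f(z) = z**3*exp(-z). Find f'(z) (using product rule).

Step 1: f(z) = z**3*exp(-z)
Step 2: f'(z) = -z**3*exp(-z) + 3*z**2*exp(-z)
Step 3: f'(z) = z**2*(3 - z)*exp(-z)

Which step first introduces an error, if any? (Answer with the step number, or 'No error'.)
No error

All steps in this derivation are correct.
The final answer f'(z) = z**2*(3 - z)*exp(-z) is valid.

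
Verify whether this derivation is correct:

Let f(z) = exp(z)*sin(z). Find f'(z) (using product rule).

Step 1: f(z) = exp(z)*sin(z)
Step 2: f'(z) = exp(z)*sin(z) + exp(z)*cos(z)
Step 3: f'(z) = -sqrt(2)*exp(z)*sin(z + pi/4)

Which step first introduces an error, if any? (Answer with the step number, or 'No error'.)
Step 3

Step 3 is incorrect due to a sign flip.
The step shows: -sqrt(2)*exp(z)*sin(z + pi/4)
The correct value should be: sqrt(2)*exp(z)*sin(z + pi/4)

Explanation: The sign of the whole expression was flipped: the term sqrt(2)*exp(z)*sin(z + pi/4) was incorrectly written as -sqrt(2)*exp(z)*sin(z + pi/4)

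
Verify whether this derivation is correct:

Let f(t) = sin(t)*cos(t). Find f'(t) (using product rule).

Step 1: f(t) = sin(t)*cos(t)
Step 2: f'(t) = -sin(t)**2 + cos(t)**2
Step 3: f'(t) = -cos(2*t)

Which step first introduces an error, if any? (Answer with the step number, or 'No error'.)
Step 3

Step 3 is incorrect due to a sign flip.
The step shows: -cos(2*t)
The correct value should be: cos(2*t)

Explanation: The sign of the whole expression was flipped: the term cos(2*t) was incorrectly written as -cos(2*t)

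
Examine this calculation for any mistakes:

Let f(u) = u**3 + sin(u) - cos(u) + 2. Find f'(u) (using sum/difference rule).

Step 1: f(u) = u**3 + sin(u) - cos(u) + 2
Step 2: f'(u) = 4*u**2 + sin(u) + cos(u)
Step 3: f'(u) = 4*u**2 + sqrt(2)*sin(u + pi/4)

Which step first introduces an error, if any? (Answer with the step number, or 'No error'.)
Step 2

Step 2 is incorrect due to a wrong coefficient.
The step shows: 4*u**2 + sin(u) + cos(u)
The correct value should be: 3*u**2 + sin(u) + cos(u)

Explanation: The coefficient 3 was incorrectly written as 4: the term 3*u**2 was incorrectly written as 4*u**2
The later steps are derived from this incorrect expression, so the error originates in Step 2.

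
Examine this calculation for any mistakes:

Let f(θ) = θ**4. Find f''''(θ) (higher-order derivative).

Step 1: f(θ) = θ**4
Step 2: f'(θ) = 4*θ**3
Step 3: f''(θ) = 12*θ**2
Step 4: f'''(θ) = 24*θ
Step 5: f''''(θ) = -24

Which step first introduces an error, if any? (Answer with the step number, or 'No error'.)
Step 5

Step 5 is incorrect due to a sign flip.
The step shows: -24
The correct value should be: 24

Explanation: The sign of the whole expression was flipped: the term 24 was incorrectly written as -24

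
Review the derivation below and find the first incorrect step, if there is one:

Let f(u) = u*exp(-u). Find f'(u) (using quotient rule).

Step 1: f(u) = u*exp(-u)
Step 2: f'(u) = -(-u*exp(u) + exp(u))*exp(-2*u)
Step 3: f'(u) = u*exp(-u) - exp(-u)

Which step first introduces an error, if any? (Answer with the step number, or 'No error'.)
Step 2

Step 2 is incorrect due to a sign flip.
The step shows: -(-u*exp(u) + exp(u))*exp(-2*u)
The correct value should be: (-u*exp(u) + exp(u))*exp(-2*u)

Explanation: The sign of the whole expression was flipped: the term (-u*exp(u) + exp(u))*exp(-2*u) was incorrectly written as -(-u*exp(u) + exp(u))*exp(-2*u)
The later steps are derived from this incorrect expression, so the error originates in Step 2.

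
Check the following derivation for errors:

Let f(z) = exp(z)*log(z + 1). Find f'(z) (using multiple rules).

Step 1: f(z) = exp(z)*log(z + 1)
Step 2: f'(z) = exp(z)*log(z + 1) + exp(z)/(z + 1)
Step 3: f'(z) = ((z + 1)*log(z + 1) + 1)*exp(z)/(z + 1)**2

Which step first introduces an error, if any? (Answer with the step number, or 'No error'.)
Step 3

Step 3 is incorrect due to a wrong exponent.
The step shows: ((z + 1)*log(z + 1) + 1)*exp(z)/(z + 1)**2
The correct value should be: ((z + 1)*log(z + 1) + 1)*exp(z)/(z + 1)

Explanation: The exponent -1 on z + 1 was incorrectly written as -2: the term ((z + 1)*log(z + 1) + 1)*exp(z)/(z + 1) was incorrectly written as ((z + 1)*log(z + 1) + 1)*exp(z)/(z + 1)**2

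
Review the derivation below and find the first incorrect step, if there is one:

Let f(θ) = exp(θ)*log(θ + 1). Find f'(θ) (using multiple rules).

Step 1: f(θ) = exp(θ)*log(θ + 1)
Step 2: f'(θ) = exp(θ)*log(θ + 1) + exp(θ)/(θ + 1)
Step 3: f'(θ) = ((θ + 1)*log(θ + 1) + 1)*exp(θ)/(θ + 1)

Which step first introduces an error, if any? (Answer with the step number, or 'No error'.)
No error

All steps in this derivation are correct.
The final answer f'(θ) = ((θ + 1)*log(θ + 1) + 1)*exp(θ)/(θ + 1) is valid.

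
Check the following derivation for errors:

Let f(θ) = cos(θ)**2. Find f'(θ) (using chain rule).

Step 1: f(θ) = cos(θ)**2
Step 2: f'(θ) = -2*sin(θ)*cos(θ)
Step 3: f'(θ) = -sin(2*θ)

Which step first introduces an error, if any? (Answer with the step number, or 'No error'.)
No error

All steps in this derivation are correct.
The final answer f'(θ) = -sin(2*θ) is valid.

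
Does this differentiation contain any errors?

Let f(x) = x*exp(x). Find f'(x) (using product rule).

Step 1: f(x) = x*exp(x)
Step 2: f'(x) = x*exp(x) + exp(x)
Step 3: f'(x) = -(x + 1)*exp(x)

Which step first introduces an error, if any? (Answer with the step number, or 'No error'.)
Step 3

Step 3 is incorrect due to a sign flip.
The step shows: -(x + 1)*exp(x)
The correct value should be: (x + 1)*exp(x)

Explanation: The sign of the whole expression was flipped: the term (x + 1)*exp(x) was incorrectly written as -(x + 1)*exp(x)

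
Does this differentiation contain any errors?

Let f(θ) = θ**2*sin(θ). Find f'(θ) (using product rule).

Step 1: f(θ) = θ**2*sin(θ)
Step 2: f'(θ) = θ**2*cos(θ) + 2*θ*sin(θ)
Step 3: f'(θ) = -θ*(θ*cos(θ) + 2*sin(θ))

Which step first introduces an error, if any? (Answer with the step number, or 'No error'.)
Step 3

Step 3 is incorrect due to a sign flip.
The step shows: -θ*(θ*cos(θ) + 2*sin(θ))
The correct value should be: θ*(θ*cos(θ) + 2*sin(θ))

Explanation: The sign of the whole expression was flipped: the term θ*(θ*cos(θ) + 2*sin(θ)) was incorrectly written as -θ*(θ*cos(θ) + 2*sin(θ))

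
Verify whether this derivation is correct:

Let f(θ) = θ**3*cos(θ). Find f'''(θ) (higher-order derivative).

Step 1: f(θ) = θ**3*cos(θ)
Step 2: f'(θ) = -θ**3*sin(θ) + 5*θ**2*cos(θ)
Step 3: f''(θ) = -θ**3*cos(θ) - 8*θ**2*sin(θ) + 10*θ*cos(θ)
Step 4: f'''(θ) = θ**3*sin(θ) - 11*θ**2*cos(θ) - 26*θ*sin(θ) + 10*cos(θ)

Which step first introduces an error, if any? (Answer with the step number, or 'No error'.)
Step 2

Step 2 is incorrect due to a wrong coefficient.
The step shows: -θ**3*sin(θ) + 5*θ**2*cos(θ)
The correct value should be: -θ**3*sin(θ) + 3*θ**2*cos(θ)

Explanation: The coefficient 3 was incorrectly written as 5: the term 3*θ**2*cos(θ) was incorrectly written as 5*θ**2*cos(θ)
The later steps are derived from this incorrect expression, so the error originates in Step 2.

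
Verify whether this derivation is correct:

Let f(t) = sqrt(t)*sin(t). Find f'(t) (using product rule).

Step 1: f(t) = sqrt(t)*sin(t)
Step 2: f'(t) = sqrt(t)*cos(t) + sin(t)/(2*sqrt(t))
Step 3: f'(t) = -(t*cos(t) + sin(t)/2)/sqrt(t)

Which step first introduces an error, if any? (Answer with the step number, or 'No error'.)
Step 3

Step 3 is incorrect due to a sign flip.
The step shows: -(t*cos(t) + sin(t)/2)/sqrt(t)
The correct value should be: (t*cos(t) + sin(t)/2)/sqrt(t)

Explanation: The sign of the whole expression was flipped: the term (t*cos(t) + sin(t)/2)/sqrt(t) was incorrectly written as -(t*cos(t) + sin(t)/2)/sqrt(t)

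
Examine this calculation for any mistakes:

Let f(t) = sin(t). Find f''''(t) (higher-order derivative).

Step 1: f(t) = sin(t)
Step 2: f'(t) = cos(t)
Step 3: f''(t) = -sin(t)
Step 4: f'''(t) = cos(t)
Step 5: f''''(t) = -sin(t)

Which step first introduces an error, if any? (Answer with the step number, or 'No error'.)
Step 4

Step 4 is incorrect due to a sign flip.
The step shows: cos(t)
The correct value should be: -cos(t)

Explanation: The sign of the whole expression was flipped: the term -cos(t) was incorrectly written as cos(t)
The later steps are derived from this incorrect expression, so the error originates in Step 4.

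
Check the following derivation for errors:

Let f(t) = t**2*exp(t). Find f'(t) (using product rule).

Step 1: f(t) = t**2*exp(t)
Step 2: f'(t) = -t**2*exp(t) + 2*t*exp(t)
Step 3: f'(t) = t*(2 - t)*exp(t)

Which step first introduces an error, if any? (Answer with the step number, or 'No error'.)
Step 2

Step 2 is incorrect due to a sign flip.
The step shows: -t**2*exp(t) + 2*t*exp(t)
The correct value should be: t**2*exp(t) + 2*t*exp(t)

Explanation: The sign of one term was flipped: the term t**2*exp(t) was incorrectly written as -t**2*exp(t)
The later steps are derived from this incorrect expression, so the error originates in Step 2.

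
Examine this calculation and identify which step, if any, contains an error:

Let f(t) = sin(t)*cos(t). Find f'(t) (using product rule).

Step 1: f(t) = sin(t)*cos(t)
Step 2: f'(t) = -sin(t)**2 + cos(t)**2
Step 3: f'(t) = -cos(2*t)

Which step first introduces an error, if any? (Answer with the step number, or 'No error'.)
Step 3

Step 3 is incorrect due to a sign flip.
The step shows: -cos(2*t)
The correct value should be: cos(2*t)

Explanation: The sign of the whole expression was flipped: the term cos(2*t) was incorrectly written as -cos(2*t)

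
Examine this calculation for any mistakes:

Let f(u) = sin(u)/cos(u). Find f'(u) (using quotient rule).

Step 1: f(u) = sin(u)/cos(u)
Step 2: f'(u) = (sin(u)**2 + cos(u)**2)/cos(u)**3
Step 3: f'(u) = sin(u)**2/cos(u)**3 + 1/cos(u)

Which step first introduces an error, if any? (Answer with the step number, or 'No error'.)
Step 2

Step 2 is incorrect due to a wrong exponent.
The step shows: (sin(u)**2 + cos(u)**2)/cos(u)**3
The correct value should be: (sin(u)**2 + cos(u)**2)/cos(u)**2

Explanation: The exponent -2 on cos(u) was incorrectly written as -3: the term (sin(u)**2 + cos(u)**2)/cos(u)**2 was incorrectly written as (sin(u)**2 + cos(u)**2)/cos(u)**3
The later steps are derived from this incorrect expression, so the error originates in Step 2.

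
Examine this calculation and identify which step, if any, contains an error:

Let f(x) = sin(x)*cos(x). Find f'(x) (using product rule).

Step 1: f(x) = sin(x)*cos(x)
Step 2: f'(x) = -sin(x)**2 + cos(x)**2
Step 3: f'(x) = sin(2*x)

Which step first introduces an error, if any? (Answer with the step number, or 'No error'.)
Step 3

Step 3 is incorrect due to a wrong trig function.
The step shows: sin(2*x)
The correct value should be: cos(2*x)

Explanation: cos(2*x) was incorrectly written as sin(2*x): the term cos(2*x) was incorrectly written as sin(2*x)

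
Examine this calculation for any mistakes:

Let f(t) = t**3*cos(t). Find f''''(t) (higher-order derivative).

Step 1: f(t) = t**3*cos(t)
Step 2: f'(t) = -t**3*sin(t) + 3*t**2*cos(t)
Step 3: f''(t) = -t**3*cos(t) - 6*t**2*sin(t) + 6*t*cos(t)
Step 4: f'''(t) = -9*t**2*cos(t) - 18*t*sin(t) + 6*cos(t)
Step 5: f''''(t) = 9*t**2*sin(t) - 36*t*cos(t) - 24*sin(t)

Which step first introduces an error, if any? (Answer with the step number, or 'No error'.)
Step 4

Step 4 is incorrect due to a dropped term.
The step shows: -9*t**2*cos(t) - 18*t*sin(t) + 6*cos(t)
The correct value should be: t**3*sin(t) - 9*t**2*cos(t) - 18*t*sin(t) + 6*cos(t)

Explanation: A term was dropped: the term t**3*sin(t) was incorrectly omitted
The later steps are derived from this incorrect expression, so the error originates in Step 4.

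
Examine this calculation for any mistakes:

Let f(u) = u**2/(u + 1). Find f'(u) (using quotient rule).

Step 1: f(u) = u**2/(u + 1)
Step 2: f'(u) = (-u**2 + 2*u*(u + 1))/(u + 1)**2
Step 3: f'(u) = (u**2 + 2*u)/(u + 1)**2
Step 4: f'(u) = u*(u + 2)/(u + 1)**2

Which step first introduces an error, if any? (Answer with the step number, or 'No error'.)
No error

All steps in this derivation are correct.
The final answer f'(u) = u*(u + 2)/(u + 1)**2 is valid.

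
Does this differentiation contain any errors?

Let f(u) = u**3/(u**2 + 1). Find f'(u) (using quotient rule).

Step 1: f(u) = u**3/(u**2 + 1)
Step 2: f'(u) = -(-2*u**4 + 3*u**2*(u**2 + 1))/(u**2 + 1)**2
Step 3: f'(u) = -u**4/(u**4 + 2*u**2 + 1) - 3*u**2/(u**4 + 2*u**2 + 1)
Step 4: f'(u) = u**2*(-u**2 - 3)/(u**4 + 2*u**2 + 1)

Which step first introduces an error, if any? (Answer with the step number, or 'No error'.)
Step 2

Step 2 is incorrect due to a sign flip.
The step shows: -(-2*u**4 + 3*u**2*(u**2 + 1))/(u**2 + 1)**2
The correct value should be: (-2*u**4 + 3*u**2*(u**2 + 1))/(u**2 + 1)**2

Explanation: The sign of the whole expression was flipped: the term (-2*u**4 + 3*u**2*(u**2 + 1))/(u**2 + 1)**2 was incorrectly written as -(-2*u**4 + 3*u**2*(u**2 + 1))/(u**2 + 1)**2
The later steps are derived from this incorrect expression, so the error originates in Step 2.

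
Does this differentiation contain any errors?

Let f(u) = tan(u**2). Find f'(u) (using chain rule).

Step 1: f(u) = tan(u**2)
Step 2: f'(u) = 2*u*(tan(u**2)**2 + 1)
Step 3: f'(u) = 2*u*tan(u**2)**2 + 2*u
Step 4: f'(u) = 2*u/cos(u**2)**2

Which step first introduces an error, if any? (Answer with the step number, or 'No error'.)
No error

All steps in this derivation are correct.
The final answer f'(u) = 2*u/cos(u**2)**2 is valid.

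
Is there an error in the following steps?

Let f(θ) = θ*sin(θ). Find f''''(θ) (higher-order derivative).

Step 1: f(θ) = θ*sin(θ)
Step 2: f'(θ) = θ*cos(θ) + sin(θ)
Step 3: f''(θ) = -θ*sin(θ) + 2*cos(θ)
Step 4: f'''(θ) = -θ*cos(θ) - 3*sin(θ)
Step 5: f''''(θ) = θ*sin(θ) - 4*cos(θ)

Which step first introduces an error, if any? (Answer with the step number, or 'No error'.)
No error

All steps in this derivation are correct.
The final answer f''''(θ) = θ*sin(θ) - 4*cos(θ) is valid.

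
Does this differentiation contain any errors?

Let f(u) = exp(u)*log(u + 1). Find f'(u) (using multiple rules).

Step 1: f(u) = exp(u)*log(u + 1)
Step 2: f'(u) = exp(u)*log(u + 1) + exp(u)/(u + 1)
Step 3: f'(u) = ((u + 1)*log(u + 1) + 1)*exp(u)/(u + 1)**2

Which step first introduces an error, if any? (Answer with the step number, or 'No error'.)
Step 3

Step 3 is incorrect due to a wrong exponent.
The step shows: ((u + 1)*log(u + 1) + 1)*exp(u)/(u + 1)**2
The correct value should be: ((u + 1)*log(u + 1) + 1)*exp(u)/(u + 1)

Explanation: The exponent -1 on u + 1 was incorrectly written as -2: the term ((u + 1)*log(u + 1) + 1)*exp(u)/(u + 1) was incorrectly written as ((u + 1)*log(u + 1) + 1)*exp(u)/(u + 1)**2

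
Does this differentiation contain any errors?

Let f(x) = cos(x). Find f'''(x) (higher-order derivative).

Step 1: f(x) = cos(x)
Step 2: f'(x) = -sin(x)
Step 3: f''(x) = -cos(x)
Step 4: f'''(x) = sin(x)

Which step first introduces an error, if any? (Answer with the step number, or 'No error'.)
No error

All steps in this derivation are correct.
The final answer f'''(x) = sin(x) is valid.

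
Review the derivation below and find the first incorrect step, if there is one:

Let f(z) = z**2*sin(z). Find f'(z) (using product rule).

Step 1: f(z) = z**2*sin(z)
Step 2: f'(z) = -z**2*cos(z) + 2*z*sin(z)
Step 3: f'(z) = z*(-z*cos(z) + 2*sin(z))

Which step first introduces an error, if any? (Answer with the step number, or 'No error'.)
Step 2

Step 2 is incorrect due to a sign flip.
The step shows: -z**2*cos(z) + 2*z*sin(z)
The correct value should be: z**2*cos(z) + 2*z*sin(z)

Explanation: The sign of one term was flipped: the term z**2*cos(z) was incorrectly written as -z**2*cos(z)
The later steps are derived from this incorrect expression, so the error originates in Step 2.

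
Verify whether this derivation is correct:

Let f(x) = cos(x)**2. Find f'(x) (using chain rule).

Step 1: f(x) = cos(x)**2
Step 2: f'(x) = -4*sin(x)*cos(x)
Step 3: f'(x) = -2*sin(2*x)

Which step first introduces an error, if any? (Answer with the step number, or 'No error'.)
Step 2

Step 2 is incorrect due to a wrong coefficient.
The step shows: -4*sin(x)*cos(x)
The correct value should be: -2*sin(x)*cos(x)

Explanation: The coefficient -2 was incorrectly written as -4: the term -2*sin(x)*cos(x) was incorrectly written as -4*sin(x)*cos(x)
The later steps are derived from this incorrect expression, so the error originates in Step 2.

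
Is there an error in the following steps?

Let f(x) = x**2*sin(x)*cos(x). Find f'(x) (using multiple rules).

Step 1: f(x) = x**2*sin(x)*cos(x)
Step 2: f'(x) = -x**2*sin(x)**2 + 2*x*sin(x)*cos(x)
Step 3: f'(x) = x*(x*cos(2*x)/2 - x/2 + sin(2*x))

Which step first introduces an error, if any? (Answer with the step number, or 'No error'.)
Step 2

Step 2 is incorrect due to a dropped term.
The step shows: -x**2*sin(x)**2 + 2*x*sin(x)*cos(x)
The correct value should be: -x**2*sin(x)**2 + x**2*cos(x)**2 + 2*x*sin(x)*cos(x)

Explanation: A term was dropped: the term x**2*cos(x)**2 was incorrectly omitted
The later steps are derived from this incorrect expression, so the error originates in Step 2.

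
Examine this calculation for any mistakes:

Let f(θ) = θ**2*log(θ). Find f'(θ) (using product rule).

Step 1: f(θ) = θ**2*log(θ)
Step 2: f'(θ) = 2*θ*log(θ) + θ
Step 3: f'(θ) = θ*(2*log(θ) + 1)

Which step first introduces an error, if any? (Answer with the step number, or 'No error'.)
No error

All steps in this derivation are correct.
The final answer f'(θ) = θ*(2*log(θ) + 1) is valid.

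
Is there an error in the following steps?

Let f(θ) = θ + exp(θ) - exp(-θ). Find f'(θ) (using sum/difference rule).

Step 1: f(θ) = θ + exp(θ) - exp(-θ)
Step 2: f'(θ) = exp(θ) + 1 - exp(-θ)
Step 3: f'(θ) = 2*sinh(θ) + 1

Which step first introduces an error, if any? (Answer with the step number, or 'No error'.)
Step 2

Step 2 is incorrect due to a sign flip.
The step shows: exp(θ) + 1 - exp(-θ)
The correct value should be: exp(θ) + 1 + exp(-θ)

Explanation: The sign of one term was flipped: the term exp(-θ) was incorrectly written as -exp(-θ)
The later steps are derived from this incorrect expression, so the error originates in Step 2.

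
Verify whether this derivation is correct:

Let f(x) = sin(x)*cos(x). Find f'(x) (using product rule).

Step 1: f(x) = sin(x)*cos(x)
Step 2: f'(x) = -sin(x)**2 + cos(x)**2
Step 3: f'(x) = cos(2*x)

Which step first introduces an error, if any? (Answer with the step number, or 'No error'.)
No error

All steps in this derivation are correct.
The final answer f'(x) = cos(2*x) is valid.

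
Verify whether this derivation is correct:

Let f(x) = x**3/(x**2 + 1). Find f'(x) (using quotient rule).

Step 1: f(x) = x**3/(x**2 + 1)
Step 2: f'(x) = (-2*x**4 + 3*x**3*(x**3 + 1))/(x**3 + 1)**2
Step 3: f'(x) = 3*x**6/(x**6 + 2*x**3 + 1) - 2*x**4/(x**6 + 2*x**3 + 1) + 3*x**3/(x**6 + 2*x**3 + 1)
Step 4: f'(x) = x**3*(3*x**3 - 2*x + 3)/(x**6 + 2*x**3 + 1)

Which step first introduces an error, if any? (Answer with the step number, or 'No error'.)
Step 2

Step 2 is incorrect due to a wrong exponent.
The step shows: (-2*x**4 + 3*x**3*(x**3 + 1))/(x**3 + 1)**2
The correct value should be: (-2*x**4 + 3*x**2*(x**2 + 1))/(x**2 + 1)**2

Explanation: The exponent 2 on x was incorrectly written as 3: the term (-2*x**4 + 3*x**2*(x**2 + 1))/(x**2 + 1)**2 was incorrectly written as (-2*x**4 + 3*x**3*(x**3 + 1))/(x**3 + 1)**2
The later steps are derived from this incorrect expression, so the error originates in Step 2.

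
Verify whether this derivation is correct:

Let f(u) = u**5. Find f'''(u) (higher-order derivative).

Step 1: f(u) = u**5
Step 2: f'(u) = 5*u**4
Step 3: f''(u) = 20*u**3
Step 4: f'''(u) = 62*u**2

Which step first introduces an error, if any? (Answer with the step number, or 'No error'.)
Step 4

Step 4 is incorrect due to a wrong coefficient.
The step shows: 62*u**2
The correct value should be: 60*u**2

Explanation: The coefficient 60 was incorrectly written as 62: the term 60*u**2 was incorrectly written as 62*u**2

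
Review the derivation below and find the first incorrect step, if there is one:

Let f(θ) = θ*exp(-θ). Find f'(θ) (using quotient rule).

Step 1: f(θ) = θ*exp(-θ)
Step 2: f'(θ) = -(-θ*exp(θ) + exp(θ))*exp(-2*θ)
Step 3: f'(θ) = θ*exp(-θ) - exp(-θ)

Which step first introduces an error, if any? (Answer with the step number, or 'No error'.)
Step 2

Step 2 is incorrect due to a sign flip.
The step shows: -(-θ*exp(θ) + exp(θ))*exp(-2*θ)
The correct value should be: (-θ*exp(θ) + exp(θ))*exp(-2*θ)

Explanation: The sign of the whole expression was flipped: the term (-θ*exp(θ) + exp(θ))*exp(-2*θ) was incorrectly written as -(-θ*exp(θ) + exp(θ))*exp(-2*θ)
The later steps are derived from this incorrect expression, so the error originates in Step 2.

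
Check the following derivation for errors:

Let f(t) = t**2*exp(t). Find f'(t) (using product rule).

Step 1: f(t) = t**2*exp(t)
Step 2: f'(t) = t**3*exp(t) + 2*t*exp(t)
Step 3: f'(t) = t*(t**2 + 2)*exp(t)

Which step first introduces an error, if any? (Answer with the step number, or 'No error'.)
Step 2

Step 2 is incorrect due to a wrong exponent.
The step shows: t**3*exp(t) + 2*t*exp(t)
The correct value should be: t**2*exp(t) + 2*t*exp(t)

Explanation: The exponent 2 on t was incorrectly written as 3: the term t**2*exp(t) was incorrectly written as t**3*exp(t)
The later steps are derived from this incorrect expression, so the error originates in Step 2.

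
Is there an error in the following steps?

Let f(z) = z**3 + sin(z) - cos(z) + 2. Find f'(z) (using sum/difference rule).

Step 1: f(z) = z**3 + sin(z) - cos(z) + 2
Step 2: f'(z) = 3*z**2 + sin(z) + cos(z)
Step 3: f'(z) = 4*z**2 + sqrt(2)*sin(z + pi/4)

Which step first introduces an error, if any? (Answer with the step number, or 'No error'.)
Step 3

Step 3 is incorrect due to a wrong coefficient.
The step shows: 4*z**2 + sqrt(2)*sin(z + pi/4)
The correct value should be: 3*z**2 + sqrt(2)*sin(z + pi/4)

Explanation: The coefficient 3 was incorrectly written as 4: the term 3*z**2 was incorrectly written as 4*z**2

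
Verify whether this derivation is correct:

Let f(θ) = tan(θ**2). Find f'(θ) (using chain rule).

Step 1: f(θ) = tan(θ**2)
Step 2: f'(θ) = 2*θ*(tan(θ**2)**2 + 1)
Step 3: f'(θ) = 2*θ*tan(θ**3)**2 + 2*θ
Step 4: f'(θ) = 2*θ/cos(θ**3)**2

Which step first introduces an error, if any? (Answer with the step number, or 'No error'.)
Step 3

Step 3 is incorrect due to a wrong exponent.
The step shows: 2*θ*tan(θ**3)**2 + 2*θ
The correct value should be: 2*θ*tan(θ**2)**2 + 2*θ

Explanation: The exponent 2 on θ was incorrectly written as 3: the term 2*θ*tan(θ**2)**2 was incorrectly written as 2*θ*tan(θ**3)**2
The later steps are derived from this incorrect expression, so the error originates in Step 3.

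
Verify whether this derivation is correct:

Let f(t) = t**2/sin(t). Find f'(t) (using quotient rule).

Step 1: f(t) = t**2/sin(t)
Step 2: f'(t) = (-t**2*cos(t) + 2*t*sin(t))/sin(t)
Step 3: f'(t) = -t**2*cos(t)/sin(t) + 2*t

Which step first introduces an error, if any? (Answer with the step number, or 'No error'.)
Step 2

Step 2 is incorrect due to a wrong exponent.
The step shows: (-t**2*cos(t) + 2*t*sin(t))/sin(t)
The correct value should be: (-t**2*cos(t) + 2*t*sin(t))/sin(t)**2

Explanation: The exponent -2 on sin(t) was incorrectly written as -1: the term (-t**2*cos(t) + 2*t*sin(t))/sin(t)**2 was incorrectly written as (-t**2*cos(t) + 2*t*sin(t))/sin(t)
The later steps are derived from this incorrect expression, so the error originates in Step 2.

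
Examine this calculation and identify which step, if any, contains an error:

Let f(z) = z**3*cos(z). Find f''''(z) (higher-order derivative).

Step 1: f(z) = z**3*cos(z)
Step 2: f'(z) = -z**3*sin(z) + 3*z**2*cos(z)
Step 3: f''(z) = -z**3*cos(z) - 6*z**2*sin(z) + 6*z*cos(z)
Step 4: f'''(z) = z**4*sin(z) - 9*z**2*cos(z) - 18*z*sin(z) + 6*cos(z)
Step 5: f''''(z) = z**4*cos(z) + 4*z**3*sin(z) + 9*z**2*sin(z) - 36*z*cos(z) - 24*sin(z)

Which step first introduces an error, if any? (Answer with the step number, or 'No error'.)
Step 4

Step 4 is incorrect due to a wrong exponent.
The step shows: z**4*sin(z) - 9*z**2*cos(z) - 18*z*sin(z) + 6*cos(z)
The correct value should be: z**3*sin(z) - 9*z**2*cos(z) - 18*z*sin(z) + 6*cos(z)

Explanation: The exponent 3 on z was incorrectly written as 4: the term z**3*sin(z) was incorrectly written as z**4*sin(z)
The later steps are derived from this incorrect expression, so the error originates in Step 4.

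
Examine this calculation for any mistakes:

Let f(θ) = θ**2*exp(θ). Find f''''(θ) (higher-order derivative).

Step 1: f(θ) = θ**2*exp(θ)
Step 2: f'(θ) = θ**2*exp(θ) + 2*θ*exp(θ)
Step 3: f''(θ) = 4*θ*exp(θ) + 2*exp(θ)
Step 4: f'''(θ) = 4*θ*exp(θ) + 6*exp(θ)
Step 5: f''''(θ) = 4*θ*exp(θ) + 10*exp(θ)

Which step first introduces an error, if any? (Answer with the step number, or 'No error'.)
Step 3

Step 3 is incorrect due to a dropped term.
The step shows: 4*θ*exp(θ) + 2*exp(θ)
The correct value should be: θ**2*exp(θ) + 4*θ*exp(θ) + 2*exp(θ)

Explanation: A term was dropped: the term θ**2*exp(θ) was incorrectly omitted
The later steps are derived from this incorrect expression, so the error originates in Step 3.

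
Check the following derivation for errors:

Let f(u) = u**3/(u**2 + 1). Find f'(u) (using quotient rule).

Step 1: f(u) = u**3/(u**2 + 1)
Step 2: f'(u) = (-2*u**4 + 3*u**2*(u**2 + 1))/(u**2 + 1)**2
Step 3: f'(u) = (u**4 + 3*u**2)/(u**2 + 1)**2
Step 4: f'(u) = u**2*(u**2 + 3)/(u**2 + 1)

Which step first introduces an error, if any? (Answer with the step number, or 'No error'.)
Step 4

Step 4 is incorrect due to a wrong exponent.
The step shows: u**2*(u**2 + 3)/(u**2 + 1)
The correct value should be: u**2*(u**2 + 3)/(u**2 + 1)**2

Explanation: The exponent -2 on u**2 + 1 was incorrectly written as -1: the term u**2*(u**2 + 3)/(u**2 + 1)**2 was incorrectly written as u**2*(u**2 + 3)/(u**2 + 1)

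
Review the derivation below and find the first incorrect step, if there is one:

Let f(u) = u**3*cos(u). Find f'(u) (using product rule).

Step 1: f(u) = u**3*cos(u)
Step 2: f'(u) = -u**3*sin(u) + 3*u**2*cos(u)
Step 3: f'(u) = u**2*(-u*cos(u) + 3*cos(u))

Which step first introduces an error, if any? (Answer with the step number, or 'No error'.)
Step 3

Step 3 is incorrect due to a wrong trig function.
The step shows: u**2*(-u*cos(u) + 3*cos(u))
The correct value should be: u**2*(-u*sin(u) + 3*cos(u))

Explanation: sin(u) was incorrectly written as cos(u): the term u**2*(-u*sin(u) + 3*cos(u)) was incorrectly written as u**2*(-u*cos(u) + 3*cos(u))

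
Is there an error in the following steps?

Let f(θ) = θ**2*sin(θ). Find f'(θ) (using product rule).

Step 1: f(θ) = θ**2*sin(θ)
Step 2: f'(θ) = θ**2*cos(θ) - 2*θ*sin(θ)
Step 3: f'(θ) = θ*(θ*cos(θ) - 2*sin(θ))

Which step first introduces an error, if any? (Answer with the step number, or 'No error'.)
Step 2

Step 2 is incorrect due to a sign flip.
The step shows: θ**2*cos(θ) - 2*θ*sin(θ)
The correct value should be: θ**2*cos(θ) + 2*θ*sin(θ)

Explanation: The sign of one term was flipped: the term 2*θ*sin(θ) was incorrectly written as -2*θ*sin(θ)
The later steps are derived from this incorrect expression, so the error originates in Step 2.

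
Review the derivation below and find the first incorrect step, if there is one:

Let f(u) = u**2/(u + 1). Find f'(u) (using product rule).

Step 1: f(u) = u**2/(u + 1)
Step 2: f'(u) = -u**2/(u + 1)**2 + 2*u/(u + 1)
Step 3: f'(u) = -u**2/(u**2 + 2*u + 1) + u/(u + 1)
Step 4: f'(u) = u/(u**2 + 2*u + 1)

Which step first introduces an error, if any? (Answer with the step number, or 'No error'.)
Step 3

Step 3 is incorrect due to a wrong coefficient.
The step shows: -u**2/(u**2 + 2*u + 1) + u/(u + 1)
The correct value should be: -u**2/(u**2 + 2*u + 1) + 2*u/(u + 1)

Explanation: The coefficient 2 was incorrectly written as 1: the term 2*u/(u + 1) was incorrectly written as u/(u + 1)
The later steps are derived from this incorrect expression, so the error originates in Step 3.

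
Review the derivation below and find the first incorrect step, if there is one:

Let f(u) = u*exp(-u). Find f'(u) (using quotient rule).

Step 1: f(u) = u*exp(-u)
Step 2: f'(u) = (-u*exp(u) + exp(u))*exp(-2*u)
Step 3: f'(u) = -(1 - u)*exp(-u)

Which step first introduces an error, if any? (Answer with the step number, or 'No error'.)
Step 3

Step 3 is incorrect due to a sign flip.
The step shows: -(1 - u)*exp(-u)
The correct value should be: (1 - u)*exp(-u)

Explanation: The sign of the whole expression was flipped: the term (1 - u)*exp(-u) was incorrectly written as -(1 - u)*exp(-u)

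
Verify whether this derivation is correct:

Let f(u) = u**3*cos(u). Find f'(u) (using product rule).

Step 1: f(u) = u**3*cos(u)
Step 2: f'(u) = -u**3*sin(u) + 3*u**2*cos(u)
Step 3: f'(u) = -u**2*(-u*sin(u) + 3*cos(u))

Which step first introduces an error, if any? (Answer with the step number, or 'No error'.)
Step 3

Step 3 is incorrect due to a sign flip.
The step shows: -u**2*(-u*sin(u) + 3*cos(u))
The correct value should be: u**2*(-u*sin(u) + 3*cos(u))

Explanation: The sign of the whole expression was flipped: the term u**2*(-u*sin(u) + 3*cos(u)) was incorrectly written as -u**2*(-u*sin(u) + 3*cos(u))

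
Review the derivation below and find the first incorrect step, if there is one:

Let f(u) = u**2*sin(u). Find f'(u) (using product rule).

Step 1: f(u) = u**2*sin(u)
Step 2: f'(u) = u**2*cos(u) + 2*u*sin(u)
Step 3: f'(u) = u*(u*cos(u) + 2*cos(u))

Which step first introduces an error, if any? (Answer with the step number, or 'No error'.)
Step 3

Step 3 is incorrect due to a wrong trig function.
The step shows: u*(u*cos(u) + 2*cos(u))
The correct value should be: u*(u*cos(u) + 2*sin(u))

Explanation: sin(u) was incorrectly written as cos(u): the term u*(u*cos(u) + 2*sin(u)) was incorrectly written as u*(u*cos(u) + 2*cos(u))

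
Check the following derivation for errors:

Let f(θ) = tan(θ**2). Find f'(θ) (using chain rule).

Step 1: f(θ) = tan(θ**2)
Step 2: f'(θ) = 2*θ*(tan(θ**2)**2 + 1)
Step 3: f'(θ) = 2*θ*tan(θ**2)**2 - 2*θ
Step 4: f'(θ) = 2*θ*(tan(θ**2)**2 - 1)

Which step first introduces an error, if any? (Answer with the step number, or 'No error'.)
Step 3

Step 3 is incorrect due to a sign flip.
The step shows: 2*θ*tan(θ**2)**2 - 2*θ
The correct value should be: 2*θ*tan(θ**2)**2 + 2*θ

Explanation: The sign of one term was flipped: the term 2*θ was incorrectly written as -2*θ
The later steps are derived from this incorrect expression, so the error originates in Step 3.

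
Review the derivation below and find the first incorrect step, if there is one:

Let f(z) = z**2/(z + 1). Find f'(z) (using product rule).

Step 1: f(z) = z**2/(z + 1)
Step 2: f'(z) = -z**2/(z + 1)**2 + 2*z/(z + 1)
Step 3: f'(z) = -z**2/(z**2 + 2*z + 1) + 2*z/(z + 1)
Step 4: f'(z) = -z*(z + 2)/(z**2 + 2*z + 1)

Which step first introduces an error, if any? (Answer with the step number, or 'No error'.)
Step 4

Step 4 is incorrect due to a sign flip.
The step shows: -z*(z + 2)/(z**2 + 2*z + 1)
The correct value should be: z*(z + 2)/(z**2 + 2*z + 1)

Explanation: The sign of the whole expression was flipped: the term z*(z + 2)/(z**2 + 2*z + 1) was incorrectly written as -z*(z + 2)/(z**2 + 2*z + 1)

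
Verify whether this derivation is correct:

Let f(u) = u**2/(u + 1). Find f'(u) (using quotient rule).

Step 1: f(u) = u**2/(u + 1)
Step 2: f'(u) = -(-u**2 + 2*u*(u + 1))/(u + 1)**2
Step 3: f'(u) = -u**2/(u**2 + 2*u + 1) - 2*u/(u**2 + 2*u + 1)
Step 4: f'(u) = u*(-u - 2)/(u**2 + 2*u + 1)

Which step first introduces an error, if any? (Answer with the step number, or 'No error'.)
Step 2

Step 2 is incorrect due to a sign flip.
The step shows: -(-u**2 + 2*u*(u + 1))/(u + 1)**2
The correct value should be: (-u**2 + 2*u*(u + 1))/(u + 1)**2

Explanation: The sign of the whole expression was flipped: the term (-u**2 + 2*u*(u + 1))/(u + 1)**2 was incorrectly written as -(-u**2 + 2*u*(u + 1))/(u + 1)**2
The later steps are derived from this incorrect expression, so the error originates in Step 2.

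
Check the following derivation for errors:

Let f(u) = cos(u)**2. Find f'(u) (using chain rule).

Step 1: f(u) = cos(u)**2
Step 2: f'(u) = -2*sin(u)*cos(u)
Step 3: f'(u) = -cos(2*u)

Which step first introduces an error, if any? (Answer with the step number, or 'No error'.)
Step 3

Step 3 is incorrect due to a wrong trig function.
The step shows: -cos(2*u)
The correct value should be: -sin(2*u)

Explanation: sin(2*u) was incorrectly written as cos(2*u): the term -sin(2*u) was incorrectly written as -cos(2*u)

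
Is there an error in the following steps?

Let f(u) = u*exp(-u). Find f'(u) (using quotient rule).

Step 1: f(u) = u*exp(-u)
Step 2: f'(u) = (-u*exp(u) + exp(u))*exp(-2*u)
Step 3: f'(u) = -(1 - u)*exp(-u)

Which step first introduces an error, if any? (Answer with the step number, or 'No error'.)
Step 3

Step 3 is incorrect due to a sign flip.
The step shows: -(1 - u)*exp(-u)
The correct value should be: (1 - u)*exp(-u)

Explanation: The sign of the whole expression was flipped: the term (1 - u)*exp(-u) was incorrectly written as -(1 - u)*exp(-u)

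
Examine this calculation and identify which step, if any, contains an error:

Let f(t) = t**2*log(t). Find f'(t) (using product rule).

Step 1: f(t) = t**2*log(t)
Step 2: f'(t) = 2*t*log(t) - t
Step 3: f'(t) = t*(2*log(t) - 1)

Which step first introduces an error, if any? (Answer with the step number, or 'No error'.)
Step 2

Step 2 is incorrect due to a sign flip.
The step shows: 2*t*log(t) - t
The correct value should be: 2*t*log(t) + t

Explanation: The sign of one term was flipped: the term t was incorrectly written as -t
The later steps are derived from this incorrect expression, so the error originates in Step 2.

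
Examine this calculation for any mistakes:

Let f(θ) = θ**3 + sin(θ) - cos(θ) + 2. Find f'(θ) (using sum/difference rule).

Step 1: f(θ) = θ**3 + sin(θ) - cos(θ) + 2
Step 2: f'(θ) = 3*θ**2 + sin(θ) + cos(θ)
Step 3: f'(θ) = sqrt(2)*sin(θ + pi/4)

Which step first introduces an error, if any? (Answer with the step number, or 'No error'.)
Step 3

Step 3 is incorrect due to a dropped term.
The step shows: sqrt(2)*sin(θ + pi/4)
The correct value should be: 3*θ**2 + sqrt(2)*sin(θ + pi/4)

Explanation: A term was dropped: the term 3*θ**2 was incorrectly omitted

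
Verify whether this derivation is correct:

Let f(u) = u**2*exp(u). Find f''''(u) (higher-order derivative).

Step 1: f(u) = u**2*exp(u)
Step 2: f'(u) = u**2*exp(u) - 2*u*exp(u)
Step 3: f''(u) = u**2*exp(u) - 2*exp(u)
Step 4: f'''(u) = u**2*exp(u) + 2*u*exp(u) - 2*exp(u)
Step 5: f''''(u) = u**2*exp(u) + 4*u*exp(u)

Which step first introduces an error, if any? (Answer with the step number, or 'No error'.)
Step 2

Step 2 is incorrect due to a sign flip.
The step shows: u**2*exp(u) - 2*u*exp(u)
The correct value should be: u**2*exp(u) + 2*u*exp(u)

Explanation: The sign of one term was flipped: the term 2*u*exp(u) was incorrectly written as -2*u*exp(u)
The later steps are derived from this incorrect expression, so the error originates in Step 2.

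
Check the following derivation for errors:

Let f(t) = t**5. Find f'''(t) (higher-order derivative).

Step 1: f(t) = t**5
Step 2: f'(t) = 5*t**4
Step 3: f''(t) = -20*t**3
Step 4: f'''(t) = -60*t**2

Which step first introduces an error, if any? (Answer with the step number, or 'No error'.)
Step 3

Step 3 is incorrect due to a sign flip.
The step shows: -20*t**3
The correct value should be: 20*t**3

Explanation: The sign of the whole expression was flipped: the term 20*t**3 was incorrectly written as -20*t**3
The later steps are derived from this incorrect expression, so the error originates in Step 3.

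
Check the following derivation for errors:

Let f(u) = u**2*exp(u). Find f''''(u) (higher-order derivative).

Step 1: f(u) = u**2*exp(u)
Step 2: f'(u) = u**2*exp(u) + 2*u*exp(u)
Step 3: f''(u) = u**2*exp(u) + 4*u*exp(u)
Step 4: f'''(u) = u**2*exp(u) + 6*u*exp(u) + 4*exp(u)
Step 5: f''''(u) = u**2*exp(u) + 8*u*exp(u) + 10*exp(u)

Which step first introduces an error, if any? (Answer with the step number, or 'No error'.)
Step 3

Step 3 is incorrect due to a dropped term.
The step shows: u**2*exp(u) + 4*u*exp(u)
The correct value should be: u**2*exp(u) + 4*u*exp(u) + 2*exp(u)

Explanation: A term was dropped: the term 2*exp(u) was incorrectly omitted
The later steps are derived from this incorrect expression, so the error originates in Step 3.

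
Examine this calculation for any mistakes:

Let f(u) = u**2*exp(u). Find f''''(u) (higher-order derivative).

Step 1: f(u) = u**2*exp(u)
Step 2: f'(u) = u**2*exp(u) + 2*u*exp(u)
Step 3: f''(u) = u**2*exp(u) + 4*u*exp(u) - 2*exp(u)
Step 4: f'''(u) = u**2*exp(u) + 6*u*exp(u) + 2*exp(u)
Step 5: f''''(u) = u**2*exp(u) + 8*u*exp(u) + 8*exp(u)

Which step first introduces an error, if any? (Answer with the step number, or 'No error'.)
Step 3

Step 3 is incorrect due to a sign flip.
The step shows: u**2*exp(u) + 4*u*exp(u) - 2*exp(u)
The correct value should be: u**2*exp(u) + 4*u*exp(u) + 2*exp(u)

Explanation: The sign of one term was flipped: the term 2*exp(u) was incorrectly written as -2*exp(u)
The later steps are derived from this incorrect expression, so the error originates in Step 3.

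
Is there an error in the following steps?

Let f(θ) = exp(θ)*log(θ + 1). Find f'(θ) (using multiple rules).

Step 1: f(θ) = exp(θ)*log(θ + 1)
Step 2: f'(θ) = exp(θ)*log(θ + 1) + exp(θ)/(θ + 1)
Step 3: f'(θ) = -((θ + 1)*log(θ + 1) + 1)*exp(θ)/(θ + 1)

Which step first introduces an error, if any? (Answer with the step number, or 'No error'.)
Step 3

Step 3 is incorrect due to a sign flip.
The step shows: -((θ + 1)*log(θ + 1) + 1)*exp(θ)/(θ + 1)
The correct value should be: ((θ + 1)*log(θ + 1) + 1)*exp(θ)/(θ + 1)

Explanation: The sign of the whole expression was flipped: the term ((θ + 1)*log(θ + 1) + 1)*exp(θ)/(θ + 1) was incorrectly written as -((θ + 1)*log(θ + 1) + 1)*exp(θ)/(θ + 1)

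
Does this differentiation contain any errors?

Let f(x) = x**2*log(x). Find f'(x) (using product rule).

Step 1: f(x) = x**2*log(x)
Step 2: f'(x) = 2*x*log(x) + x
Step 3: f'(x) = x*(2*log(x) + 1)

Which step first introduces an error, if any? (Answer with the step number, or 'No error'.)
No error

All steps in this derivation are correct.
The final answer f'(x) = x*(2*log(x) + 1) is valid.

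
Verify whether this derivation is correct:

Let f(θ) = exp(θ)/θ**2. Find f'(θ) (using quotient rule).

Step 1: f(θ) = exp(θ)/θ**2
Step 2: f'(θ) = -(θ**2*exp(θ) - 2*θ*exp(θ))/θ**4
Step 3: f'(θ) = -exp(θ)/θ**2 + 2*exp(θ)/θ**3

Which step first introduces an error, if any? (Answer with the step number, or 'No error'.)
Step 2

Step 2 is incorrect due to a sign flip.
The step shows: -(θ**2*exp(θ) - 2*θ*exp(θ))/θ**4
The correct value should be: (θ**2*exp(θ) - 2*θ*exp(θ))/θ**4

Explanation: The sign of the whole expression was flipped: the term (θ**2*exp(θ) - 2*θ*exp(θ))/θ**4 was incorrectly written as -(θ**2*exp(θ) - 2*θ*exp(θ))/θ**4
The later steps are derived from this incorrect expression, so the error originates in Step 2.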